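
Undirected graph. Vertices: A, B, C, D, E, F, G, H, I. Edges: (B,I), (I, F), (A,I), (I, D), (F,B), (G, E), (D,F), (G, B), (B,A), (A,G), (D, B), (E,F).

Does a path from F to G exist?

Explore from F.
Distance 1: reach B, D, E, I.
Distance 2: reach A, G.
Found G.

Yes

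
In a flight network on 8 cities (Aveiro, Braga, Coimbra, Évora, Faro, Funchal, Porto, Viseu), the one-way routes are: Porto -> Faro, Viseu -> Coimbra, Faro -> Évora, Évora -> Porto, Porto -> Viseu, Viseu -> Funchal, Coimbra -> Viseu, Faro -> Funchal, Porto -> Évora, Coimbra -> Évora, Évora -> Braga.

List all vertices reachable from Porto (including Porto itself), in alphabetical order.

Start at Porto.
Its neighbours: Évora, Faro, Viseu.
Then their neighbours: Braga, Coimbra, Funchal.
Nothing further is reachable.

Braga, Coimbra, Évora, Faro, Funchal, Porto, Viseu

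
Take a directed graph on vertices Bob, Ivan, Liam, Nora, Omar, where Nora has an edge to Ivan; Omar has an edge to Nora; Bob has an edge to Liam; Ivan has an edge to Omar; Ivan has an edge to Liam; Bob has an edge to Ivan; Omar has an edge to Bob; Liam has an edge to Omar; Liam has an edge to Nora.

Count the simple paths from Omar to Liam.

3

Omar→Bob→Ivan→Liam
Omar→Bob→Liam
Omar→Nora→Ivan→Liam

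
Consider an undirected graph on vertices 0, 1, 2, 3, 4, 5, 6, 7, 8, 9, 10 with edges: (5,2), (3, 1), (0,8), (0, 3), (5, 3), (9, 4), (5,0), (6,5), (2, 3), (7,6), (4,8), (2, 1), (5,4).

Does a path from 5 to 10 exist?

No

Explore from 5.
Distance 1: reach 0, 2, 3, 4, 6.
Distance 2: reach 1, 7, 8, 9.
The search is exhausted without reaching 10; it lies in a different component.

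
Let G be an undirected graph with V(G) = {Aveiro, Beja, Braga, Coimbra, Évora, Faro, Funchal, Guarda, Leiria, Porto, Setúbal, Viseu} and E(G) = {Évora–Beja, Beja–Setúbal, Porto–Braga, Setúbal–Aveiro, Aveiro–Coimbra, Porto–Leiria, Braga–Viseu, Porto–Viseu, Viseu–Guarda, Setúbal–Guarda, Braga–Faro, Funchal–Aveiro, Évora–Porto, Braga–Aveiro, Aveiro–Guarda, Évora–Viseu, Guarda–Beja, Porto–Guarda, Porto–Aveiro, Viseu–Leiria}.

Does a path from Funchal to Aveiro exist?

Explore from Funchal.
Distance 1: reach Aveiro.
Found Aveiro.

Yes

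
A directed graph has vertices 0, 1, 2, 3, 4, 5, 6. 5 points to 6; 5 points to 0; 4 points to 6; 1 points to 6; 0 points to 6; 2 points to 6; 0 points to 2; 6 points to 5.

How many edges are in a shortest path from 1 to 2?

Distance 0: 1.
Distance 1: 6.
Distance 2: 5.
Distance 3: 0.
Distance 4: 2 — contains 2.

4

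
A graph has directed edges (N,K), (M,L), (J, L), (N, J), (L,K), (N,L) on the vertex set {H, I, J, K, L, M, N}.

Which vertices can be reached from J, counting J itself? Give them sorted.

J, K, L

Start at J.
Its neighbours: L.
Then their neighbours: K.
Nothing further is reachable.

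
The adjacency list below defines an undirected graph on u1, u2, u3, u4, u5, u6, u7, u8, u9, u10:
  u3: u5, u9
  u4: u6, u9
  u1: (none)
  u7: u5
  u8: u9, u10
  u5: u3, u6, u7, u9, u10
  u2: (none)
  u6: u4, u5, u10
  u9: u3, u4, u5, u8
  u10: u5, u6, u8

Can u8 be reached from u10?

Explore from u10.
Distance 1: reach u5, u6, u8.
Found u8.

Yes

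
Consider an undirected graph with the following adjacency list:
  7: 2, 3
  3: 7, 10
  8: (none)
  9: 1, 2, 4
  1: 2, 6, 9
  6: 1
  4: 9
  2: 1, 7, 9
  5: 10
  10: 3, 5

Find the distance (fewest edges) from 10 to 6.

Distance 0: 10.
Distance 1: 3, 5.
Distance 2: 7.
Distance 3: 2.
Distance 4: 1, 9.
Distance 5: 4, 6 — contains 6.

5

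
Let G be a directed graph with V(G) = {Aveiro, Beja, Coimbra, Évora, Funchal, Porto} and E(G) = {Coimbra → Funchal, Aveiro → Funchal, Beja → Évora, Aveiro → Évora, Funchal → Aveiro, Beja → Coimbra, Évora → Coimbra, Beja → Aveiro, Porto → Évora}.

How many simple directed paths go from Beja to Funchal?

Beja→Aveiro→Évora→Coimbra→Funchal
Beja→Aveiro→Funchal
Beja→Coimbra→Funchal
Beja→Évora→Coimbra→Funchal

4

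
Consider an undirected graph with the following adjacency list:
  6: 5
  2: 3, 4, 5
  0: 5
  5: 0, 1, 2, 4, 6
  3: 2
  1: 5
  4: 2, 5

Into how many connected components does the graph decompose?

From 0: component {0, 1, 2, 3, 4, 5, 6}.
That's 1 component.

1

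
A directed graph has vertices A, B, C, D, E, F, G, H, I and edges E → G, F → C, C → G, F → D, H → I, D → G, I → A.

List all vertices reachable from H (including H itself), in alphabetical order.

Start at H.
Its neighbours: I.
Then their neighbours: A.
Nothing further is reachable.

A, H, I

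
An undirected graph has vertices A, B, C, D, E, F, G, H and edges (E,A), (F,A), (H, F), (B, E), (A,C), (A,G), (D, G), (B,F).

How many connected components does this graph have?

From A: component {A, B, C, D, E, F, G, H}.
That's 1 component.

1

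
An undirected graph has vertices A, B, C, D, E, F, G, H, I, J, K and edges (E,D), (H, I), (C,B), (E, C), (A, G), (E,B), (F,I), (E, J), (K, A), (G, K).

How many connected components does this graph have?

From A: component {A, G, K}.
From B: component {B, C, D, E, J}.
From F: component {F, H, I}.
That's 3 components.

3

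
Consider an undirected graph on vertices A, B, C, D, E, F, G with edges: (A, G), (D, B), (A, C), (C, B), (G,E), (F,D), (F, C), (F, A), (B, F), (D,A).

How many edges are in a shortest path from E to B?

4

Distance 0: E.
Distance 1: G.
Distance 2: A.
Distance 3: C, D, F.
Distance 4: B — contains B.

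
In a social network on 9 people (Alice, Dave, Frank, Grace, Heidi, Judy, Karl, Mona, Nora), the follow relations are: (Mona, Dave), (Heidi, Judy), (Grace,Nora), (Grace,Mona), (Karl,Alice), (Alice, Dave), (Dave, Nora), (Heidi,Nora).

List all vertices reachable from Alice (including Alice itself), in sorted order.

Start at Alice.
Its neighbours: Dave.
Then their neighbours: Nora.
Nothing further is reachable.

Alice, Dave, Nora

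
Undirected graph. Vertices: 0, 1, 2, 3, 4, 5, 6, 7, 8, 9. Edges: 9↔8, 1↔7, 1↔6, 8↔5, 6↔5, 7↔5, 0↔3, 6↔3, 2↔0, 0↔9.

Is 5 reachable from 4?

4 has no edges, so nothing is reachable from it.

No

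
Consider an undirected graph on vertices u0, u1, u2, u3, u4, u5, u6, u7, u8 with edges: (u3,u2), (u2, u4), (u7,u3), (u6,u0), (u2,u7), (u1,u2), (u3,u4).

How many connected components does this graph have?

From u0: component {u0, u6}.
From u1: component {u1, u2, u3, u4, u7}.
From u5: component {u5}.
From u8: component {u8}.
That's 4 components.

4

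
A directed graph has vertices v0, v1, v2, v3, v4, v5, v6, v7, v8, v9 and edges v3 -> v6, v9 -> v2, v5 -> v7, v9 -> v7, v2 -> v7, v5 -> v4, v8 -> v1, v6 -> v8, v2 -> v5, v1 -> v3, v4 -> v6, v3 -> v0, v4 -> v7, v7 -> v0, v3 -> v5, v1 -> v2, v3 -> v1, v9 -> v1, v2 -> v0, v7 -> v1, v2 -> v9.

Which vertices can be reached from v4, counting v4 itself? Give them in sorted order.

Start at v4.
Its neighbours: v6, v7.
Then their neighbours: v0, v1, v8.
Then next layer: v2, v3.
Then next layer: v5, v9.
Every vertex is now reached.

v0, v1, v2, v3, v4, v5, v6, v7, v8, v9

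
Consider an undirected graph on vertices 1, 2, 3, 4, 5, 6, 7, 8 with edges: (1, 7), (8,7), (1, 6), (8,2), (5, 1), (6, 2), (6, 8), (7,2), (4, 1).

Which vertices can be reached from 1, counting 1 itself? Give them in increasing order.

Start at 1.
Its neighbours: 4, 5, 6, 7.
Then their neighbours: 2, 8.
Nothing further is reachable.

1, 2, 4, 5, 6, 7, 8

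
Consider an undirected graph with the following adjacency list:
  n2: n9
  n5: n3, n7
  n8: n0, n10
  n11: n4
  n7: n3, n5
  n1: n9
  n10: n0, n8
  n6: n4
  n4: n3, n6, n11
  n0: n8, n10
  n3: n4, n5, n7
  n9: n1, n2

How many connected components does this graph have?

3

From n0: component {n0, n8, n10}.
From n1: component {n1, n2, n9}.
From n3: component {n3, n4, n5, n6, n7, n11}.
That's 3 components.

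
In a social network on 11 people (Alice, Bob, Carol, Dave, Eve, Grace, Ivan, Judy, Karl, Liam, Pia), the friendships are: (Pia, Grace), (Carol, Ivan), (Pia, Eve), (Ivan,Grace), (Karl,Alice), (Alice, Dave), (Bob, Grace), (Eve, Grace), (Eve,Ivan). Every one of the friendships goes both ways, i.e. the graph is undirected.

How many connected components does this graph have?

From Alice: component {Alice, Dave, Karl}.
From Bob: component {Bob, Carol, Eve, Grace, Ivan, Pia}.
From Judy: component {Judy}.
From Liam: component {Liam}.
That's 4 components.

4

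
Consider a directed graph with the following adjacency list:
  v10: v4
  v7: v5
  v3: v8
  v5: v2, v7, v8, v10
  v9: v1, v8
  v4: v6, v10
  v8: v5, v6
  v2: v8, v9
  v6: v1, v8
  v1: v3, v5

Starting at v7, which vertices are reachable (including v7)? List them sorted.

Start at v7.
Its neighbours: v5.
Then their neighbours: v2, v8, v10.
Then next layer: v4, v6, v9.
Then next layer: v1.
Then next layer: v3.
Every vertex is now reached.

v1, v2, v3, v4, v5, v6, v7, v8, v9, v10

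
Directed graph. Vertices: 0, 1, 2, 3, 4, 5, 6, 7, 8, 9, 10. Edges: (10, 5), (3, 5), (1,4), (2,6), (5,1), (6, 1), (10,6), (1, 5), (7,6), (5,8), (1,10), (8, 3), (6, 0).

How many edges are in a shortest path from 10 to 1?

Distance 0: 10.
Distance 1: 5, 6.
Distance 2: 0, 1, 8 — contains 1.

2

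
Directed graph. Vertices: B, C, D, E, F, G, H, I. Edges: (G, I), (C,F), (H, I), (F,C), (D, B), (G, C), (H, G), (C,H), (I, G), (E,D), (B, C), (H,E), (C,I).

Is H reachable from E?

Yes

Explore from E.
Distance 1: reach D.
Distance 2: reach B.
Distance 3: reach C.
Distance 4: reach F, H, I.
Found H.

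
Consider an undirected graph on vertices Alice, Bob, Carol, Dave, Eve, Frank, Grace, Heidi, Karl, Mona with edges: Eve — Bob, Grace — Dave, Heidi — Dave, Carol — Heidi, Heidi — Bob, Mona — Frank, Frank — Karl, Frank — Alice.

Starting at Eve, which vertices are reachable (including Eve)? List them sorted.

Bob, Carol, Dave, Eve, Grace, Heidi

Start at Eve.
Its neighbours: Bob.
Then their neighbours: Heidi.
Then next layer: Carol, Dave.
Then next layer: Grace.
Nothing further is reachable.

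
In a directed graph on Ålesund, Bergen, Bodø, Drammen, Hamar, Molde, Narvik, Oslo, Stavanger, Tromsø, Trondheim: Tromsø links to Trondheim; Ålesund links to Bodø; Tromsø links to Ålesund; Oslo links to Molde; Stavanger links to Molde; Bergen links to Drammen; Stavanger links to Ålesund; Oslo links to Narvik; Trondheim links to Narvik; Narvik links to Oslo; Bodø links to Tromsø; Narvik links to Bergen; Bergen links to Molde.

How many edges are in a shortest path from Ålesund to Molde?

6

Distance 0: Ålesund.
Distance 1: Bodø.
Distance 2: Tromsø.
Distance 3: Trondheim.
Distance 4: Narvik.
Distance 5: Bergen, Oslo.
Distance 6: Drammen, Molde — contains Molde.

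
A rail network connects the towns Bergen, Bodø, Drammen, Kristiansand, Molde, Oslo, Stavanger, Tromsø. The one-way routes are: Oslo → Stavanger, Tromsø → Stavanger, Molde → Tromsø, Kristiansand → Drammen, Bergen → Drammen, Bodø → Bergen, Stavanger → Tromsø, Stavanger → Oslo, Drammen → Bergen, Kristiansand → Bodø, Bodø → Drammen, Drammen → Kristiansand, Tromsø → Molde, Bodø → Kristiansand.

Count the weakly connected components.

2

From Bergen: component {Bergen, Bodø, Drammen, Kristiansand}.
From Molde: component {Molde, Oslo, Stavanger, Tromsø}.
That's 2 components.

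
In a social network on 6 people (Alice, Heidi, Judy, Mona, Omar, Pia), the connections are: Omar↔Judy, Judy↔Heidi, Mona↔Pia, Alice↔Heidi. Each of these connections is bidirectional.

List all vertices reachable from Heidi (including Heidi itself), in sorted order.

Alice, Heidi, Judy, Omar

Start at Heidi.
Its neighbours: Alice, Judy.
Then their neighbours: Omar.
Nothing further is reachable.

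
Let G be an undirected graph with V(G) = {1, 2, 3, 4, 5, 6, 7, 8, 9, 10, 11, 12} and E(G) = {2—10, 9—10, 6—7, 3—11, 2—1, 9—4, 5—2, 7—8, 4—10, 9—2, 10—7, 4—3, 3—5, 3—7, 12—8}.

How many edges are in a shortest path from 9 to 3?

2

Distance 0: 9.
Distance 1: 2, 4, 10.
Distance 2: 1, 3, 5, 7 — contains 3.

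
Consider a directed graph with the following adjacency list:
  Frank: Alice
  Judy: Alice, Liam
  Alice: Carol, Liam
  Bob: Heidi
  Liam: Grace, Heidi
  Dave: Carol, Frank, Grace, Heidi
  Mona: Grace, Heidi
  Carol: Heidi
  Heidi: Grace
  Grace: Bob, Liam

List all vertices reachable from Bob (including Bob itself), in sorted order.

Bob, Grace, Heidi, Liam

Start at Bob.
Its neighbours: Heidi.
Then their neighbours: Grace.
Then next layer: Liam.
Nothing further is reachable.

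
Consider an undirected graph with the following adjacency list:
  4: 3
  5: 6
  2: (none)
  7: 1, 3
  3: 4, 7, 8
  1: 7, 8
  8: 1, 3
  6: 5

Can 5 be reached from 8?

Explore from 8.
Distance 1: reach 1, 3.
Distance 2: reach 4, 7.
The search is exhausted without reaching 5; it lies in a different component.

No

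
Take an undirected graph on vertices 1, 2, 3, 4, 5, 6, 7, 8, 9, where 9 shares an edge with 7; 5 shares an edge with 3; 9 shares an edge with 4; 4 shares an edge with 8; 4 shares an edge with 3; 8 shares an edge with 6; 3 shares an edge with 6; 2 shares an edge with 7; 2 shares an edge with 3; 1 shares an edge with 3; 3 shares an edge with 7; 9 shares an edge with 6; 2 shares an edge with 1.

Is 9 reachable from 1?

Explore from 1.
Distance 1: reach 2, 3.
Distance 2: reach 4, 5, 6, 7.
Distance 3: reach 8, 9.
Found 9.

Yes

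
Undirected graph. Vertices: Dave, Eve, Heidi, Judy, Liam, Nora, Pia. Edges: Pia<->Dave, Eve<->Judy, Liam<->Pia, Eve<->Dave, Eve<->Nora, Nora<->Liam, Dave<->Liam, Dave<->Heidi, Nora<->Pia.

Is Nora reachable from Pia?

Yes

Explore from Pia.
Distance 1: reach Dave, Liam, Nora.
Found Nora.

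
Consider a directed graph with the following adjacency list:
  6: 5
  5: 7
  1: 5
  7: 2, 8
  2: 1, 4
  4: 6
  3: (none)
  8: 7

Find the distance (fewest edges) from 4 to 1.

5

Distance 0: 4.
Distance 1: 6.
Distance 2: 5.
Distance 3: 7.
Distance 4: 2, 8.
Distance 5: 1 — contains 1.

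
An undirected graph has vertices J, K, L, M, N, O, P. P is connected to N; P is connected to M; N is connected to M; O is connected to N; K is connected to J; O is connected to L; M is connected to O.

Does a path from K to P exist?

Explore from K.
Distance 1: reach J.
The search is exhausted without reaching P; it lies in a different component.

No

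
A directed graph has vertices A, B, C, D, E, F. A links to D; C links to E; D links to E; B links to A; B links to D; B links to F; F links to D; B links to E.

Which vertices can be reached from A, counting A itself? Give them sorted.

Start at A.
Its neighbours: D.
Then their neighbours: E.
Nothing further is reachable.

A, D, E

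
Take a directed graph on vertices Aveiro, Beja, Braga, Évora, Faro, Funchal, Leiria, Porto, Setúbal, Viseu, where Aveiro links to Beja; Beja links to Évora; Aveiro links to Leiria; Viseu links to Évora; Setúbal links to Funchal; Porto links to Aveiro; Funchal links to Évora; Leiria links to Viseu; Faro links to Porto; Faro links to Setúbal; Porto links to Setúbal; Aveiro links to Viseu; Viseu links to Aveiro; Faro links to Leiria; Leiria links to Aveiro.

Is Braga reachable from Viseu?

Explore from Viseu.
Distance 1: reach Aveiro, Évora.
Distance 2: reach Beja, Leiria.
The search from Viseu is exhausted; no directed path reaches Braga.

No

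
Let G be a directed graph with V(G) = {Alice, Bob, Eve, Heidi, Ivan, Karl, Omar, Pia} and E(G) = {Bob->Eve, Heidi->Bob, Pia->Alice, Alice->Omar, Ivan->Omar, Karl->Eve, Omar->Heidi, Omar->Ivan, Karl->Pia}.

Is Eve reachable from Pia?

Yes

Explore from Pia.
Distance 1: reach Alice.
Distance 2: reach Omar.
Distance 3: reach Heidi, Ivan.
Distance 4: reach Bob.
Distance 5: reach Eve.
Found Eve.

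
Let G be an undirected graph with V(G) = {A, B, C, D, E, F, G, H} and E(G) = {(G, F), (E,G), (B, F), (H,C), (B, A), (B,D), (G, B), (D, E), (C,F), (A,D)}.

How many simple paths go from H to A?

7

H–C–F–B–A
H–C–F–B–D–A
H–C–F–B–G–E–D–A
H–C–F–G–B–A
H–C–F–G–B–D–A
H–C–F–G–E–D–A
H–C–F–G–E–D–B–A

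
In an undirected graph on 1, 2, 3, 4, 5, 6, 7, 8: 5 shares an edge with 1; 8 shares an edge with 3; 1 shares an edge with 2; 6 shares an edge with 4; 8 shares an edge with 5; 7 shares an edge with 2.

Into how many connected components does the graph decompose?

2

From 1: component {1, 2, 3, 5, 7, 8}.
From 4: component {4, 6}.
That's 2 components.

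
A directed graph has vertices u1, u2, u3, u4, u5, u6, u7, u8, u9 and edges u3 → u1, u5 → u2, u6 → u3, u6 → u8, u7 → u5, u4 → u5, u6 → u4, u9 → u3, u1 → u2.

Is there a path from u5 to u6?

No

Explore from u5.
Distance 1: reach u2.
The search from u5 is exhausted; no directed path reaches u6.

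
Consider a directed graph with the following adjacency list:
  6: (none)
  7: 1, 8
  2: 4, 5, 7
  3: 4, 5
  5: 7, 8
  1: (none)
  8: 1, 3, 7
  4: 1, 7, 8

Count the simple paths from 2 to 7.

7

2→4→7
2→4→8→3→5→7
2→4→8→7
2→5→7
2→5→8→3→4→7
2→5→8→7
2→7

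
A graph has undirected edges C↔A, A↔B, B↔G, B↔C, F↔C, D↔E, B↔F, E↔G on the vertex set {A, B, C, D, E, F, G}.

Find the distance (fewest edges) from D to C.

4

Distance 0: D.
Distance 1: E.
Distance 2: G.
Distance 3: B.
Distance 4: A, C, F — contains C.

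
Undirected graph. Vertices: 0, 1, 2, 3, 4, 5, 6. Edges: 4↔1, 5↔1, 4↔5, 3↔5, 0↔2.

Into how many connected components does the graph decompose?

3

From 0: component {0, 2}.
From 1: component {1, 3, 4, 5}.
From 6: component {6}.
That's 3 components.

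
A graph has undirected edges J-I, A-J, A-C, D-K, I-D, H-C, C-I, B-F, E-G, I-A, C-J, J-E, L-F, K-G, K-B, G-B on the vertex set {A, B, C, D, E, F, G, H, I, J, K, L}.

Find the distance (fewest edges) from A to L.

Distance 0: A.
Distance 1: C, I, J.
Distance 2: D, E, H.
Distance 3: G, K.
Distance 4: B.
Distance 5: F.
Distance 6: L — contains L.

6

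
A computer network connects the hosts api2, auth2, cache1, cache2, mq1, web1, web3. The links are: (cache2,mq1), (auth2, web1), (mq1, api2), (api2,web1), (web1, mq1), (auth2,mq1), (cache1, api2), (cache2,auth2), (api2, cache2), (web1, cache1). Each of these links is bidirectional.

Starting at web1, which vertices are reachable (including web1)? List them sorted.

Start at web1.
Its neighbours: api2, auth2, cache1, mq1.
Then their neighbours: cache2.
Nothing further is reachable.

api2, auth2, cache1, cache2, mq1, web1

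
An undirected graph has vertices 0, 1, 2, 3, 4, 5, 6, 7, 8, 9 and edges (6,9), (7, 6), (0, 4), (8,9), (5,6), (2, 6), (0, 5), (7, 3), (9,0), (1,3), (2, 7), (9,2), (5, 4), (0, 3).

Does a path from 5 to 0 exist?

Yes

Explore from 5.
Distance 1: reach 0, 4, 6.
Found 0.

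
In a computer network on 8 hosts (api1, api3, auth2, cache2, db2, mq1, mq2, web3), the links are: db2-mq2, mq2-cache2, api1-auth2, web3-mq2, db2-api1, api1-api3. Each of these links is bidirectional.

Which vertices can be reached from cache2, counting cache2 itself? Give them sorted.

api1, api3, auth2, cache2, db2, mq2, web3

Start at cache2.
Its neighbours: mq2.
Then their neighbours: db2, web3.
Then next layer: api1.
Then next layer: api3, auth2.
Nothing further is reachable.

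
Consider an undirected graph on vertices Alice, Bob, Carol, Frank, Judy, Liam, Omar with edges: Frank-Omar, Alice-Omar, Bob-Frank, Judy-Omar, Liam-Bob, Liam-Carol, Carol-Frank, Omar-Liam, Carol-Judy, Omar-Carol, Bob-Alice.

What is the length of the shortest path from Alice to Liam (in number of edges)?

2

Distance 0: Alice.
Distance 1: Bob, Omar.
Distance 2: Carol, Frank, Judy, Liam — contains Liam.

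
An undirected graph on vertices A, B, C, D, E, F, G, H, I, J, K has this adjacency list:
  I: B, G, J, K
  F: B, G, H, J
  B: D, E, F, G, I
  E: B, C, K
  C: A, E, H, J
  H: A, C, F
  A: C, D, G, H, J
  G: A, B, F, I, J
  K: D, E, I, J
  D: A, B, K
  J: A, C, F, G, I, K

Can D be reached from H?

Yes

Explore from H.
Distance 1: reach A, C, F.
Distance 2: reach B, D, E, G, J.
Found D.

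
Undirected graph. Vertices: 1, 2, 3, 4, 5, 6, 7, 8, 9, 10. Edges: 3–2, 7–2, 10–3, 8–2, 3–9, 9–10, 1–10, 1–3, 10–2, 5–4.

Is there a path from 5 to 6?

Explore from 5.
Distance 1: reach 4.
The search is exhausted without reaching 6; it lies in a different component.

No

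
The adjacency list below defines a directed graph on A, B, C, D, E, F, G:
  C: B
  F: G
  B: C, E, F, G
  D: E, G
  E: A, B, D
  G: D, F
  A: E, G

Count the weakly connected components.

1

From A: component {A, B, C, D, E, F, G}.
That's 1 component.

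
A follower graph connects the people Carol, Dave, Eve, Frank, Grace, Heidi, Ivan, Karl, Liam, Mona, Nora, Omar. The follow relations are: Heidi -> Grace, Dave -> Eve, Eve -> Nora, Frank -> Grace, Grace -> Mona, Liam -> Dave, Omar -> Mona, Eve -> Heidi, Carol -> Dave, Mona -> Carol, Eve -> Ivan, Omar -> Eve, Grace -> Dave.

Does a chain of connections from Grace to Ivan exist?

Explore from Grace.
Distance 1: reach Dave, Mona.
Distance 2: reach Carol, Eve.
Distance 3: reach Heidi, Ivan, Nora.
Found Ivan.

Yes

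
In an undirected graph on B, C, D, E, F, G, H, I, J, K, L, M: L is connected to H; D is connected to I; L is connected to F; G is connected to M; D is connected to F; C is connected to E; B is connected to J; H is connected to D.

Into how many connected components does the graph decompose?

5

From B: component {B, J}.
From C: component {C, E}.
From D: component {D, F, H, I, L}.
From G: component {G, M}.
From K: component {K}.
That's 5 components.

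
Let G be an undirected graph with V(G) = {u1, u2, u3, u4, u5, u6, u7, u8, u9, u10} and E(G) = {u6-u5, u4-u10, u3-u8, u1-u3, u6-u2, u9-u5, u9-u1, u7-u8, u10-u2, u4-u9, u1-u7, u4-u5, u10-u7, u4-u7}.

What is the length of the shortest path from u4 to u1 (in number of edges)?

2

Distance 0: u4.
Distance 1: u5, u7, u9, u10.
Distance 2: u1, u2, u6, u8 — contains u1.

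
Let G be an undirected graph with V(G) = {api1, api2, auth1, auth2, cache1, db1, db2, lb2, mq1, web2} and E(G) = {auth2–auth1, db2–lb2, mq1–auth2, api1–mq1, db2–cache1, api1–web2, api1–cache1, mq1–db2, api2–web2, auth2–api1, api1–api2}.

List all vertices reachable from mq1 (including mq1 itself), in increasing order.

Start at mq1.
Its neighbours: api1, auth2, db2.
Then their neighbours: api2, auth1, cache1, lb2, web2.
Nothing further is reachable.

api1, api2, auth1, auth2, cache1, db2, lb2, mq1, web2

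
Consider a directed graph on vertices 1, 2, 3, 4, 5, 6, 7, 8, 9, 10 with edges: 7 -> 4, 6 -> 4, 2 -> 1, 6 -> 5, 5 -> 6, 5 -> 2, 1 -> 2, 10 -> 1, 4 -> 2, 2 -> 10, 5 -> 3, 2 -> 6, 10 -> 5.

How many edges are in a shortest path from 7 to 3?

Distance 0: 7.
Distance 1: 4.
Distance 2: 2.
Distance 3: 1, 6, 10.
Distance 4: 5.
Distance 5: 3 — contains 3.

5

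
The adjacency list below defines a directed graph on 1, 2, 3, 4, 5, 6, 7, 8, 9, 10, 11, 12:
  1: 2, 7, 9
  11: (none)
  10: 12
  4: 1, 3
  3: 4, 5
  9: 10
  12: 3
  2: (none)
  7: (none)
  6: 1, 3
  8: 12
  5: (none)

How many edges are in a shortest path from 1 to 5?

Distance 0: 1.
Distance 1: 2, 7, 9.
Distance 2: 10.
Distance 3: 12.
Distance 4: 3.
Distance 5: 4, 5 — contains 5.

5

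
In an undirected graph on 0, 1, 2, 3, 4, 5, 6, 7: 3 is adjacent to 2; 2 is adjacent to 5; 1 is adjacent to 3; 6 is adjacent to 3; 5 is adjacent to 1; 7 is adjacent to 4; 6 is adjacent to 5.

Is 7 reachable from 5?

Explore from 5.
Distance 1: reach 1, 2, 6.
Distance 2: reach 3.
The search is exhausted without reaching 7; it lies in a different component.

No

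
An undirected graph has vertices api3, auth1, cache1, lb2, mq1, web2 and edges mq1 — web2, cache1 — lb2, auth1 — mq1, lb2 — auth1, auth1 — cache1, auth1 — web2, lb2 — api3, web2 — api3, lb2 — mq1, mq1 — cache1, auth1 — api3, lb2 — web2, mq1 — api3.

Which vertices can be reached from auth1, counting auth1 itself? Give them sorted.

api3, auth1, cache1, lb2, mq1, web2

Start at auth1.
Its neighbours: api3, cache1, lb2, mq1, web2.
Every vertex is now reached.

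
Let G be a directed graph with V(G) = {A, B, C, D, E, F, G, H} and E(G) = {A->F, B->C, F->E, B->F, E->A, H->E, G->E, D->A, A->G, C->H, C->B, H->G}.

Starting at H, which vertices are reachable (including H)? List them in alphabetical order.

A, E, F, G, H

Start at H.
Its neighbours: E, G.
Then their neighbours: A.
Then next layer: F.
Nothing further is reachable.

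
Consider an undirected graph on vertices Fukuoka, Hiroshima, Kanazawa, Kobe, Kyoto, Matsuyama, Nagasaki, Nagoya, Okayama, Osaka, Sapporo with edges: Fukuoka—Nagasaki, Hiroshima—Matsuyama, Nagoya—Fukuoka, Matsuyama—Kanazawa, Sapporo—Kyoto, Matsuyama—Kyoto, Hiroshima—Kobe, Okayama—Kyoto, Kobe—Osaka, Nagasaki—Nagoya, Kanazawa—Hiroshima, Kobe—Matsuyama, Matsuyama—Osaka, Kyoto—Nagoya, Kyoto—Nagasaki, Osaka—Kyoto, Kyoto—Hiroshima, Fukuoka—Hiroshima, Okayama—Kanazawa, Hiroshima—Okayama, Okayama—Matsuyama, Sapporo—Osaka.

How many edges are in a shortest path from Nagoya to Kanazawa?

Distance 0: Nagoya.
Distance 1: Fukuoka, Kyoto, Nagasaki.
Distance 2: Hiroshima, Matsuyama, Okayama, Osaka, Sapporo.
Distance 3: Kanazawa, Kobe — contains Kanazawa.

3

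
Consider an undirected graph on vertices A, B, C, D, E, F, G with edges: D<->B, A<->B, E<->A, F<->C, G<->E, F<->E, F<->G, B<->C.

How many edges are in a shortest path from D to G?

Distance 0: D.
Distance 1: B.
Distance 2: A, C.
Distance 3: E, F.
Distance 4: G — contains G.

4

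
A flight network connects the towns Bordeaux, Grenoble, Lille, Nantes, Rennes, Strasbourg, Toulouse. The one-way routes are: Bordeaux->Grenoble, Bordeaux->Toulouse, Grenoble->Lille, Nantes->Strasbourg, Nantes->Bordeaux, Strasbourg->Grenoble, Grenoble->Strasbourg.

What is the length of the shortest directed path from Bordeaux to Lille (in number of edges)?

Distance 0: Bordeaux.
Distance 1: Grenoble, Toulouse.
Distance 2: Lille, Strasbourg — contains Lille.

2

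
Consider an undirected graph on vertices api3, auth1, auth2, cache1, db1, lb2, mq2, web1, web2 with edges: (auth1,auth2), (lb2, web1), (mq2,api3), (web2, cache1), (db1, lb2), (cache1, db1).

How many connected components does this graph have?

3

From api3: component {api3, mq2}.
From auth1: component {auth1, auth2}.
From cache1: component {cache1, db1, lb2, web1, web2}.
That's 3 components.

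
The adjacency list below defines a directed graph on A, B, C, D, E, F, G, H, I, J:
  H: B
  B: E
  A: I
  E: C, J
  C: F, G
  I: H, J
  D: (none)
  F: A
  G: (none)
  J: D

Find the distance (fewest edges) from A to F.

6

Distance 0: A.
Distance 1: I.
Distance 2: H, J.
Distance 3: B, D.
Distance 4: E.
Distance 5: C.
Distance 6: F, G — contains F.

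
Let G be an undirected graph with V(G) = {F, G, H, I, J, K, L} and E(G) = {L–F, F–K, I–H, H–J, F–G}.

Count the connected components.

From F: component {F, G, K, L}.
From H: component {H, I, J}.
That's 2 components.

2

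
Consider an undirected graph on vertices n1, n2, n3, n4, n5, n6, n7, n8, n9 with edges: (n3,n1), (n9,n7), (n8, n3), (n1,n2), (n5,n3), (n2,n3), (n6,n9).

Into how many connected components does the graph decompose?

From n1: component {n1, n2, n3, n5, n8}.
From n4: component {n4}.
From n6: component {n6, n7, n9}.
That's 3 components.

3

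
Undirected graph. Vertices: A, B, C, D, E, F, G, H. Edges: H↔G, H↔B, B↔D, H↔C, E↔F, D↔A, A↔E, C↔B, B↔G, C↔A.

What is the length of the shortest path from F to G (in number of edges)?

Distance 0: F.
Distance 1: E.
Distance 2: A.
Distance 3: C, D.
Distance 4: B, H.
Distance 5: G — contains G.

5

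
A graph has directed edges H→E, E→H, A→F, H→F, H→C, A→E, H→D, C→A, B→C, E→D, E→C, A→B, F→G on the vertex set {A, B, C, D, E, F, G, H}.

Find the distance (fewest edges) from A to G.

Distance 0: A.
Distance 1: B, E, F.
Distance 2: C, D, G, H — contains G.

2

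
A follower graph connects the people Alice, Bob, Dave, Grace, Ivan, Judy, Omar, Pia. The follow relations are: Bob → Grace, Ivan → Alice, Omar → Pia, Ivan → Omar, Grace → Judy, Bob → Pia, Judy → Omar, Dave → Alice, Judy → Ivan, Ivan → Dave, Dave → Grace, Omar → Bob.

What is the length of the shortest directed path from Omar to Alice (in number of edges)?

5

Distance 0: Omar.
Distance 1: Bob, Pia.
Distance 2: Grace.
Distance 3: Judy.
Distance 4: Ivan.
Distance 5: Alice, Dave — contains Alice.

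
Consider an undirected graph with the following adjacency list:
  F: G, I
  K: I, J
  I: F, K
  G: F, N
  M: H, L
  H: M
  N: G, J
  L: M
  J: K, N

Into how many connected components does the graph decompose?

2

From F: component {F, G, I, J, K, N}.
From H: component {H, L, M}.
That's 2 components.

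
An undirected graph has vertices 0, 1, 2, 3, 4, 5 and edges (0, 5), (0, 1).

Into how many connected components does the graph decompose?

From 0: component {0, 1, 5}.
From 2: component {2}.
From 3: component {3}.
From 4: component {4}.
That's 4 components.

4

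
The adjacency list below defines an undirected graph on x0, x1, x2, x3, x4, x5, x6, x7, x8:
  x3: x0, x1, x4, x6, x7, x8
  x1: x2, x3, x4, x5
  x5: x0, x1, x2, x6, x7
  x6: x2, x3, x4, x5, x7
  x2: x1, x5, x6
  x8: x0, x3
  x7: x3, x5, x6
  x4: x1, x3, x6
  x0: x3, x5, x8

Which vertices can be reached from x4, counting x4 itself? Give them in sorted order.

x0, x1, x2, x3, x4, x5, x6, x7, x8

Start at x4.
Its neighbours: x1, x3, x6.
Then their neighbours: x0, x2, x5, x7, x8.
Every vertex is now reached.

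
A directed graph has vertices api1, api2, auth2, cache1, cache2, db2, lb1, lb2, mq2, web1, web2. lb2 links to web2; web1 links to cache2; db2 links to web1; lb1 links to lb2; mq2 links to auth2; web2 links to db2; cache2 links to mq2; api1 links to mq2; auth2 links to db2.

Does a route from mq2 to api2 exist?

No

Explore from mq2.
Distance 1: reach auth2.
Distance 2: reach db2.
Distance 3: reach web1.
Distance 4: reach cache2.
The search from mq2 is exhausted; no directed path reaches api2.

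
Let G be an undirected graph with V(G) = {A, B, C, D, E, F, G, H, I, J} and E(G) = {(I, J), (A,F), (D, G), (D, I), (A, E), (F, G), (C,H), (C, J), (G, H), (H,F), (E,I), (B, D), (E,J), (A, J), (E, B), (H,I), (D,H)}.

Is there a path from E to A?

Yes

Explore from E.
Distance 1: reach A, B, I, J.
Found A.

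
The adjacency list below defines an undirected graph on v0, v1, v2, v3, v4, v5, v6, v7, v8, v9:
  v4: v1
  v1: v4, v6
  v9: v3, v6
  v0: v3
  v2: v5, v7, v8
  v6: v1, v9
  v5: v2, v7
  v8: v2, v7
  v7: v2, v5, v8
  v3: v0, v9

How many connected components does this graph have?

2

From v0: component {v0, v1, v3, v4, v6, v9}.
From v2: component {v2, v5, v7, v8}.
That's 2 components.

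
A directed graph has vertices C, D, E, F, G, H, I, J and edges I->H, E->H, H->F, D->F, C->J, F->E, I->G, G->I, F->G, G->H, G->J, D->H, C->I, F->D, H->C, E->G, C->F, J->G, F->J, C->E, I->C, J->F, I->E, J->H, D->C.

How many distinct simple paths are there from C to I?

12

C→E→G→I
C→E→H→F→G→I
C→E→H→F→J→G→I
C→F→E→G→I
C→F→G→I
C→F→J→G→I
C→I
C→J→F→E→G→I
C→J→F→G→I
C→J→G→I
C→J→H→F→E→G→I
C→J→H→F→G→I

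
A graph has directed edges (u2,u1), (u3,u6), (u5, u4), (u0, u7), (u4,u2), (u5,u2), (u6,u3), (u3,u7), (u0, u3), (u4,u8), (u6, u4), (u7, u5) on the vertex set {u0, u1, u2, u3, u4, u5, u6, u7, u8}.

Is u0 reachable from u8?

u8 has no outgoing edges, so nothing is reachable from it.

No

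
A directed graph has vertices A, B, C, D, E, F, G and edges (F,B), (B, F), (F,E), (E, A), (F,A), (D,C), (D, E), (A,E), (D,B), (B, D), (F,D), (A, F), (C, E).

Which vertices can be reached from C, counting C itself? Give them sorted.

Start at C.
Its neighbours: E.
Then their neighbours: A.
Then next layer: F.
Then next layer: B, D.
Nothing further is reachable.

A, B, C, D, E, F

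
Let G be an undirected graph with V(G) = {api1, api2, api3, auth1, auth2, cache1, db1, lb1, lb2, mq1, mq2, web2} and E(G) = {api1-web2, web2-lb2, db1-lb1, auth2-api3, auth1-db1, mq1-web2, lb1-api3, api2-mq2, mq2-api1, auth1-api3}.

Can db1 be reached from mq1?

Explore from mq1.
Distance 1: reach web2.
Distance 2: reach api1, lb2.
Distance 3: reach mq2.
Distance 4: reach api2.
The search is exhausted without reaching db1; it lies in a different component.

No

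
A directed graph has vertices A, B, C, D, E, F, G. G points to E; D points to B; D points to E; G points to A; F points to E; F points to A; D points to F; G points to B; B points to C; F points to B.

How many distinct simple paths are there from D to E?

D→E
D→F→E

2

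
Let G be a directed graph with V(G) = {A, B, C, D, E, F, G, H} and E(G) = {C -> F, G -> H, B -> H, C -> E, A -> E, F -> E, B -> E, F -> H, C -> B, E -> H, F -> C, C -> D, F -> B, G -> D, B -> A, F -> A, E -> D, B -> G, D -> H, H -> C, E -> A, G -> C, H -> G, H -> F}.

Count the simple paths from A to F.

A→E→D→H→C→F
A→E→D→H→F
A→E→D→H→G→C→F
A→E→H→C→F
A→E→H→F
A→E→H→G→C→F

6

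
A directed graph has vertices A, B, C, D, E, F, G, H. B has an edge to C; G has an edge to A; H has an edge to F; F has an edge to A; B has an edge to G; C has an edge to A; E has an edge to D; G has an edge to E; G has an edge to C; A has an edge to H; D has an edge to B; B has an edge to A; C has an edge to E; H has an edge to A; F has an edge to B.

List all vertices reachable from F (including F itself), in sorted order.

A, B, C, D, E, F, G, H

Start at F.
Its neighbours: A, B.
Then their neighbours: C, G, H.
Then next layer: E.
Then next layer: D.
Every vertex is now reached.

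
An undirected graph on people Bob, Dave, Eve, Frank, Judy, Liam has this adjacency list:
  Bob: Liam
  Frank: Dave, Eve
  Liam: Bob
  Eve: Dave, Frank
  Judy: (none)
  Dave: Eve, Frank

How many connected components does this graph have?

From Bob: component {Bob, Liam}.
From Dave: component {Dave, Eve, Frank}.
From Judy: component {Judy}.
That's 3 components.

3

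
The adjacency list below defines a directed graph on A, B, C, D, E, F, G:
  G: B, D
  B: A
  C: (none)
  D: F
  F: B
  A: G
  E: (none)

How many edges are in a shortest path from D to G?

Distance 0: D.
Distance 1: F.
Distance 2: B.
Distance 3: A.
Distance 4: G — contains G.

4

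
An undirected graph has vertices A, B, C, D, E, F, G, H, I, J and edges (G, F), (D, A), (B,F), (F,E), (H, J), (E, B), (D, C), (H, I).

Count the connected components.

3

From A: component {A, C, D}.
From B: component {B, E, F, G}.
From H: component {H, I, J}.
That's 3 components.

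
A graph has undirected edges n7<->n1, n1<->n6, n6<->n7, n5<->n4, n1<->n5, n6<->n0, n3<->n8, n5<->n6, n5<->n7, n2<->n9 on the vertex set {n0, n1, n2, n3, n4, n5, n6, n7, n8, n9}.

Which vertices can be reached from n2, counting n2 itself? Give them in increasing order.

Start at n2.
Its neighbours: n9.
Nothing further is reachable.

n2, n9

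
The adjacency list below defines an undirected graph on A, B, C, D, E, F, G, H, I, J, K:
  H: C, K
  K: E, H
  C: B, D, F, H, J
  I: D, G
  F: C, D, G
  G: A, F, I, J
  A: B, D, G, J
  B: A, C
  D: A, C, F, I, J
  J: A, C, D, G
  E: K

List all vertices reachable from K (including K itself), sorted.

Start at K.
Its neighbours: E, H.
Then their neighbours: C.
Then next layer: B, D, F, J.
Then next layer: A, G, I.
Every vertex is now reached.

A, B, C, D, E, F, G, H, I, J, K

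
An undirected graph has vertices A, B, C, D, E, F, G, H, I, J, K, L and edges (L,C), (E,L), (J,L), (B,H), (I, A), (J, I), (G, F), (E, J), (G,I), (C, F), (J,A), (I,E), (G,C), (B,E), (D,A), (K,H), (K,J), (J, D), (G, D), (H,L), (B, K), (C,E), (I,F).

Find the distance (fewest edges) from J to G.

2

Distance 0: J.
Distance 1: A, D, E, I, K, L.
Distance 2: B, C, F, G, H — contains G.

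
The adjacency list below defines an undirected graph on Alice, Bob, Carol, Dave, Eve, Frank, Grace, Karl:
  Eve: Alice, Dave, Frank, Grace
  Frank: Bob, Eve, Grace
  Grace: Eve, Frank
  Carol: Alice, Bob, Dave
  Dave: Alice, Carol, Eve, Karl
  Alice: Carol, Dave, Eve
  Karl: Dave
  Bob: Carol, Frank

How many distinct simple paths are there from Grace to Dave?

Grace–Eve–Alice–Carol–Dave
Grace–Eve–Alice–Dave
Grace–Eve–Dave
Grace–Eve–Frank–Bob–Carol–Alice–Dave
Grace–Eve–Frank–Bob–Carol–Dave
Grace–Frank–Bob–Carol–Alice–Dave
Grace–Frank–Bob–Carol–Alice–Eve–Dave
Grace–Frank–Bob–Carol–Dave
Grace–Frank–Eve–Alice–Carol–Dave
Grace–Frank–Eve–Alice–Dave
Grace–Frank–Eve–Dave

11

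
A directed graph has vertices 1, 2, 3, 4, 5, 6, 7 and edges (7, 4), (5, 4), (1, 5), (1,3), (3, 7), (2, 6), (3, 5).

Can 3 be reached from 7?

No

Explore from 7.
Distance 1: reach 4.
The search from 7 is exhausted; no directed path reaches 3.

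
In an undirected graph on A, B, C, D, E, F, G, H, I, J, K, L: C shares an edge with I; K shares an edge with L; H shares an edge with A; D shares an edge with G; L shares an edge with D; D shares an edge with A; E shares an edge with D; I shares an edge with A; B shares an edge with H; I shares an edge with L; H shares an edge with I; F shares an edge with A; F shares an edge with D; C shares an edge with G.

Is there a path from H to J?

Explore from H.
Distance 1: reach A, B, I.
Distance 2: reach C, D, F, L.
Distance 3: reach E, G, K.
The search is exhausted without reaching J; it lies in a different component.

No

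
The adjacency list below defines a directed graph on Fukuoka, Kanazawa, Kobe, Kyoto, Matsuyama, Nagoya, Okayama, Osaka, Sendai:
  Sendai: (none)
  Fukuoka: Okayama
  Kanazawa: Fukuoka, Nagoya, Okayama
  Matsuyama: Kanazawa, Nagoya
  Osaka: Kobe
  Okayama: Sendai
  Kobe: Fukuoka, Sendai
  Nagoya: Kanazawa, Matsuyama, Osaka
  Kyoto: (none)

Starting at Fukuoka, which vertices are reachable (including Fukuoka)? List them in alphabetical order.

Start at Fukuoka.
Its neighbours: Okayama.
Then their neighbours: Sendai.
Nothing further is reachable.

Fukuoka, Okayama, Sendai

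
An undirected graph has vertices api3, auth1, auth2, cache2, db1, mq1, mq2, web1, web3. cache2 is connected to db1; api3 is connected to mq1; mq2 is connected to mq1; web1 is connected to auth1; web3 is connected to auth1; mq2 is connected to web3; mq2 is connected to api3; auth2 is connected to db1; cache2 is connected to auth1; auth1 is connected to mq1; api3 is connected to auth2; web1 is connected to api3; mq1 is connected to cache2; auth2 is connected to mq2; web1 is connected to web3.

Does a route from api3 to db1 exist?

Explore from api3.
Distance 1: reach auth2, mq1, mq2, web1.
Distance 2: reach auth1, cache2, db1, web3.
Found db1.

Yes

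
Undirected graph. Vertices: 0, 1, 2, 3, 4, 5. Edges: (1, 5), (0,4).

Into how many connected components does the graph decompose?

From 0: component {0, 4}.
From 1: component {1, 5}.
From 2: component {2}.
From 3: component {3}.
That's 4 components.

4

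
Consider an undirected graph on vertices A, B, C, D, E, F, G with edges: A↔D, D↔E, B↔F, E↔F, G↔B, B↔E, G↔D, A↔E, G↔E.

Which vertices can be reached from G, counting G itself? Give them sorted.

A, B, D, E, F, G

Start at G.
Its neighbours: B, D, E.
Then their neighbours: A, F.
Nothing further is reachable.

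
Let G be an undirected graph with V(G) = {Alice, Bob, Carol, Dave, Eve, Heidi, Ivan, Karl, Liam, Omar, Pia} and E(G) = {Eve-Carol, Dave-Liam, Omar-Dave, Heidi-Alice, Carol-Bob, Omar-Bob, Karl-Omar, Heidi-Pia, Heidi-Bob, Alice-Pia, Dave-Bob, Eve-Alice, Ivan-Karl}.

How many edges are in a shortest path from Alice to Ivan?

Distance 0: Alice.
Distance 1: Eve, Heidi, Pia.
Distance 2: Bob, Carol.
Distance 3: Dave, Omar.
Distance 4: Karl, Liam.
Distance 5: Ivan — contains Ivan.

5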